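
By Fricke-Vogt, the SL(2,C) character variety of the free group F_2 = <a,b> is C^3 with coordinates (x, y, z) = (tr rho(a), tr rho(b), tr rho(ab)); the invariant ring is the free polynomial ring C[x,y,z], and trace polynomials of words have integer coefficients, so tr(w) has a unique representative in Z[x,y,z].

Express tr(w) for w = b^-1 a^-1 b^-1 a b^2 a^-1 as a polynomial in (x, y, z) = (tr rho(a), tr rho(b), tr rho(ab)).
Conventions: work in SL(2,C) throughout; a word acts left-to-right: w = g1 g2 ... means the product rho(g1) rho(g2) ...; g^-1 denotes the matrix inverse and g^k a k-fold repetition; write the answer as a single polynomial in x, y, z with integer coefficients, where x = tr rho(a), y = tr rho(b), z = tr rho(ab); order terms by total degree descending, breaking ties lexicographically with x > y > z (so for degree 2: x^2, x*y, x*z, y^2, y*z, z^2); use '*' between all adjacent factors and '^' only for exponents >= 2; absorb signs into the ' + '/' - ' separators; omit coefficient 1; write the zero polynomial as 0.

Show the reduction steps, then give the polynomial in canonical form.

-x*y^2*z^2 + x^2*y*z + y^3*z + y*z^3 - 4*y*z + x

trace(b^2) = trace(b)*trace(b) - trace(1)   [square of b] = y^2 - 2
trace(b^2 a) = trace(b)*trace(a b) - trace(a)   [square of b] = y*z - x
and trace(b^2 a^-1) = trace(b^2)*trace(a) - trace(b^2 a)   [inverse elimination on a] = x*y^2 - y*z - x
next, trace(b a b^2) = trace(b)*trace(b a b) - trace(b a)   [square of b] = y^2*z - x*y - z
and trace(a b a b) = trace(b a)*trace(b a) - trace(1)   [split at a repeated b] = z^2 - 2
trace(a b a) = trace(a)*trace(b a) - trace(b)   [square of a] = x*z - y
next, trace(b a b^2 a) = trace(b)*trace(a b a b) - trace(a b a)   [square of b] = y*z^2 - x*z - y
next, trace(b a b^2 a^-1) = trace(b a b^2)*trace(a) - trace(b a b^2 a)   [inverse elimination on a] = x*y^2*z - x^2*y - y*z^2 + y
trace(a b^2 a^-2 b) = trace(b a b^2 a^-1)*trace(a) - trace(b a b^2)   [inverse elimination on a] = x^2*y^2*z - x^3*y - x*y*z^2 - y^2*z + 2*x*y + z
and trace(a^-1 b^-1 a b^2 a^-1) = trace(a b^2 a^-2)*trace(b) - trace(a b^2 a^-2 b)   [inverse elimination on b] = -x^2*y^2*z + x^3*y + x*y^3 + x*y*z^2 - 3*x*y - z
trace(b^3) = trace(b)*trace(b^2) - trace(b)   [square of b] = y^3 - 3*y
and trace(a b^3 a) = trace(a)*trace(b^3 a) - trace(b^3)   [square of a] = x*y^2*z - x^2*y - y^3 - x*z + 3*y
trace(a b^3 a b) = trace(b)*trace(a b a b^2) - trace(a b a b)   [square of b] = y^2*z^2 - x*y*z - y^2 - z^2 + 2
trace(b^-1 a b^3 a) = trace(a b^3 a)*trace(b) - trace(a b^3 a b)   [inverse elimination on b] = x*y^3*z - x^2*y^2 - y^4 - y^2*z^2 + 4*y^2 + z^2 - 2
trace(b a^-1 b^-1 a b^2) = trace(b^-1 a b^3)*trace(a) - trace(b^-1 a b^3 a)   [inverse elimination on a] = -x*y^3*z + x^2*y^2 + y^4 + y^2*z^2 + x*y*z - x^2 - 4*y^2 - z^2 + 2
trace(a^2) = trace(a)*trace(a) - trace(1)   [square of a] = x^2 - 2
next, trace(a b^2 a) = trace(b)*trace(a^2 b) - trace(a^2)   [square of b] = x*y*z - x^2 - y^2 + 2
and trace(b a b^2 a b) = trace(b)*trace(a b^2 a b) - trace(a b^2 a)   [square of b] = y^2*z^2 - 2*x*y*z + x^2 - 2
trace(a b a b a b) = trace(b a b a)*trace(b a) - trace(a b)   [split at a repeated b] = z^3 - 3*z
next, trace(a b a b a) = trace(a)*trace(b a b a) - trace(b a b)   [square of a] = x*z^2 - y*z - x
trace(b a b^2 a b a) = trace(b)*trace(a b a b a b) - trace(a b a b a)   [square of b] = y*z^3 - x*z^2 - 2*y*z + x
and trace(a b^2 a b a^-1 b) = trace(b a b^2 a b)*trace(a) - trace(b a b^2 a b a)   [inverse elimination on a] = x*y^2*z^2 - 2*x^2*y*z - y*z^3 + x^3 + x*z^2 + 2*y*z - 3*x
trace(b a^-1 b^-1 a b^2 a) = trace(a b^2 a b a^-1)*trace(b) - trace(a b^2 a b a^-1 b)   [inverse elimination on b] = -x*y^2*z^2 + 2*x^2*y*z + y^3*z + y*z^3 - x^3 - x*y^2 - x*z^2 - 3*y*z + 3*x
next, trace(a^-1 b^-1 a b^2 a^-1 b) = trace(b a^-1 b^-1 a b^2)*trace(a) - trace(b a^-1 b^-1 a b^2 a)   [inverse elimination on a] = -x^2*y^3*z + x^3*y^2 + x*y^4 + 2*x*y^2*z^2 - x^2*y*z - y^3*z - y*z^3 - 3*x*y^2 + 3*y*z - x
trace(b^-1 a^-1 b^-1 a b^2 a^-1) = trace(a^-1 b^-1 a b^2 a^-1)*trace(b) - trace(a^-1 b^-1 a b^2 a^-1 b)   [inverse elimination on b] = -x*y^2*z^2 + x^2*y*z + y^3*z + y*z^3 - 4*y*z + x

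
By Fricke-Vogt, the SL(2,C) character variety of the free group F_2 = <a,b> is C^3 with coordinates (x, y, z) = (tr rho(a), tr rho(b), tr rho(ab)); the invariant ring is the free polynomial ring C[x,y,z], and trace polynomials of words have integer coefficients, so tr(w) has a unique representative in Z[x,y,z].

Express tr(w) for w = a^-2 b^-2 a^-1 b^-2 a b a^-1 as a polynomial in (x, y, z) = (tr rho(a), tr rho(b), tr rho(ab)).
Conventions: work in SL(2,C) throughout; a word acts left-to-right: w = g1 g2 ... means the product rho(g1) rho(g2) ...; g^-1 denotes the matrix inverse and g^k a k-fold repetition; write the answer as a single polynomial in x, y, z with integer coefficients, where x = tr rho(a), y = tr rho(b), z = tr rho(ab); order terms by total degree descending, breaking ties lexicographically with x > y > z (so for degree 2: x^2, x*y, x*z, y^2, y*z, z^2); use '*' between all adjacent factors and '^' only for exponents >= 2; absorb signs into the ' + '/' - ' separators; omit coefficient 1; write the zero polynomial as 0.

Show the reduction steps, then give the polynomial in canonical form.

-x^3*y^3*z^2 + 2*x^4*y^2*z + x^2*y^4*z + x^2*y^2*z^3 - x^5*y - x^3*y^3 - x^3*y*z^2 + x*y^3*z^2 - 6*x^2*y^2*z - y^4*z - y^2*z^3 + 5*x^3*y + x*y^3 + 2*x*y*z^2 - x^2*z + 3*y^2*z - 4*x*y + z

tr(b^-1) = tr(b) = y
tr(b a b) = tr(b) tr(a b) - tr(a)  (reduce the b square) = y*z - x
apply: tr(a b a b) = tr(b a) tr(b a) - tr(1)  (split on b) = z^2 - 2
tr(a b a) = tr(a) tr(b a) - tr(b)  (reduce the a square) = x*z - y
tr(b a b a b) = tr(b) tr(a b a b) - tr(a b a)  (reduce the b square) = y*z^2 - x*z - y
tr(b a b a b a) = tr(a b) tr(a b a b) - tr(a^-1 b^-1)  (split on a) = z^3 - 3*z
tr(a^-1 b a b a b) = tr(b a b a b) tr(a) - tr(b a b a b a)  (eliminate a^-1) = x*y*z^2 - x^2*z - z^3 - x*y + 3*z
tr(a b a b^-1 a^-1 b) = tr(a^-1 b a b a) tr(b) - tr(a^-1 b a b a b)  (eliminate b^-1) = -x*y*z^2 + x^2*z + y^2*z + z^3 - 3*z
tr(b^-1 a^-1 b^-1 a b a) = tr(a b a b^-1 a^-1) tr(b) - tr(a b a b^-1 a^-1 b)  (eliminate b^-1) = x*y*z^2 - x^2*z - y^2*z - z^3 + x*y + 3*z
apply: tr(b^-1 a^-1 b^-1 a b a^-1) = tr(b^-1 a^-1 b^-1 a b) tr(a) - tr(b^-1 a^-1 b^-1 a b a)  (eliminate a^-1) = -x*y*z^2 + x^2*z + y^2*z + z^3 - 3*z
tr(a^-1 b^-1 a b a^-2 b^-1) = tr(b^-1 a^-1 b^-1 a b a^-1) tr(a) - tr(b^-1 a^-1 b^-1 a b)  (eliminate a^-1) = -x^2*y*z^2 + x^3*z + x*y^2*z + x*z^3 - 3*x*z - y
use: tr(a b a^-1 b) = tr(b a b) tr(a) - tr(b a b a)  (eliminate a^-1) = x*y*z - x^2 - z^2 + 2
apply: tr(b^-1 a b a^-1) = tr(a b a^-1) tr(b) - tr(a b a^-1 b)  (eliminate b^-1) = -x*y*z + x^2 + y^2 + z^2 - 2
use: tr(a^-1 b^-1 a b a^-1) = tr(b^-1 a b a^-1) tr(a) - tr(b^-1 a b)  (eliminate a^-1) = -x^2*y*z + x^3 + x*y^2 + x*z^2 - 3*x
tr(a^-1 b^-1 a b a^-2) = tr(a^-1 b^-1 a b a^-1) tr(a) - tr(a^-1 b^-1 a b)  (eliminate a^-1) = -x^3*y*z + x^4 + x^2*y^2 + x^2*z^2 + x*y*z - 4*x^2 - y^2 - z^2 + 2
tr(b^-2 a^-1 b^-1 a b a^-2) = tr(a^-1 b^-1 a b a^-2 b^-1) tr(b) - tr(a^-1 b^-1 a b a^-2)  (eliminate b^-1) = -x^2*y^2*z^2 + 2*x^3*y*z + x*y^3*z + x*y*z^3 - x^4 - x^2*y^2 - x^2*z^2 - 4*x*y*z + 4*x^2 + z^2 - 2
apply: tr(a b a b a) = tr(a) tr(b a b a) - tr(b a b)  (reduce the a square) = x*z^2 - y*z - x
tr(b^-1 a b a b a) = tr(a b a b a) tr(b) - tr(a b a b a b)  (eliminate b^-1) = x*y*z^2 - y^2*z - z^3 - x*y + 3*z
tr(a b a b a^-1 b^-1) = tr(b^-1 a b a b) tr(a) - tr(b^-1 a b a b a)  (eliminate a^-1) = -x*y*z^2 + x^2*z + y^2*z + z^3 - 3*z
tr(b a b a^-1 b^-2 a) = tr(a b a b a^-1 b^-1) tr(b) - tr(a b a b a^-1)  (eliminate b^-1) = -x*y^2*z^2 + x^2*y*z + y^3*z + y*z^3 - 4*y*z + x
apply: tr(a b a^-1 b^-2 a^-1 b) = tr(b a b a^-1 b^-2) tr(a) - tr(b a b a^-1 b^-2 a)  (eliminate a^-1) = x*y^2*z^2 - 2*x^2*y*z - y^3*z - y*z^3 + x^3 + x*y^2 + x*z^2 + 4*y*z - 3*x
apply: tr(b^-2 a^-1 b^-1 a b a^-1) = tr(a b a^-1 b^-2 a^-1) tr(b) - tr(a b a^-1 b^-2 a^-1 b)  (eliminate b^-1) = -x*y^2*z^2 + 2*x^2*y*z + y^3*z + y*z^3 - x^3 - x*y^2 - x*z^2 - 3*y*z + 3*x
use: tr(b^-1 a b a^-3 b^-2 a^-1) = tr(b^-2 a^-1 b^-1 a b a^-2) tr(a) - tr(b^-2 a^-1 b^-1 a b a^-1)  (eliminate a^-1) = -x^3*y^2*z^2 + 2*x^4*y*z + x^2*y^3*z + x^2*y*z^3 - x^5 - x^3*y^2 - x^3*z^2 + x*y^2*z^2 - 6*x^2*y*z - y^3*z - y*z^3 + 5*x^3 + x*y^2 + 2*x*z^2 + 3*y*z - 5*x
tr(a^-3 b^-1) = tr(a^-2 b^-1) tr(a) - tr(a^-2 b^-1 a)  (eliminate a^-1) = x^2*z - x*y - z
tr(a^-2 b^-2 a^-1 b^-2 a b a^-1) = tr(b^-1 a b a^-3 b^-2 a^-1) tr(b) - tr(b^-1 a b a^-3 b^-2 a^-1 b)  (eliminate b^-1) = -x^3*y^3*z^2 + 2*x^4*y^2*z + x^2*y^4*z + x^2*y^2*z^3 - x^5*y - x^3*y^3 - x^3*y*z^2 + x*y^3*z^2 - 6*x^2*y^2*z - y^4*z - y^2*z^3 + 5*x^3*y + x*y^3 + 2*x*y*z^2 - x^2*z + 3*y^2*z - 4*x*y + z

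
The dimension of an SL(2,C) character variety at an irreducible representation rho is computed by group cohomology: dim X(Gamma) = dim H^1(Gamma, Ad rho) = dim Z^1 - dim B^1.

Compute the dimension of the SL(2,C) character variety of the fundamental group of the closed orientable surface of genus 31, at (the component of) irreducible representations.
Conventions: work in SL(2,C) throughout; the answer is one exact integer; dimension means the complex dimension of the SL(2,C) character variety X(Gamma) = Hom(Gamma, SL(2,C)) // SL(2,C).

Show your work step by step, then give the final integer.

180

pi_1 of the closed genus-31 surface has 62 generators bound by the single product-of-commutators relator.
A cocycle assigns one sl_2 vector per generator subject to the relator condition d_2(z) = 0: dim of the unconstrained space is 3*2g = 186.
d_2 is surjective at irreducible rho (its cokernel H^2 is dual to H^0 = 0), so dim Z^1 = 186 - 3 = 183.
dim B^1 = 3 (coboundaries, injective at irreducible rho).
dim H^1 = 183 - 3 = 180 = dim X.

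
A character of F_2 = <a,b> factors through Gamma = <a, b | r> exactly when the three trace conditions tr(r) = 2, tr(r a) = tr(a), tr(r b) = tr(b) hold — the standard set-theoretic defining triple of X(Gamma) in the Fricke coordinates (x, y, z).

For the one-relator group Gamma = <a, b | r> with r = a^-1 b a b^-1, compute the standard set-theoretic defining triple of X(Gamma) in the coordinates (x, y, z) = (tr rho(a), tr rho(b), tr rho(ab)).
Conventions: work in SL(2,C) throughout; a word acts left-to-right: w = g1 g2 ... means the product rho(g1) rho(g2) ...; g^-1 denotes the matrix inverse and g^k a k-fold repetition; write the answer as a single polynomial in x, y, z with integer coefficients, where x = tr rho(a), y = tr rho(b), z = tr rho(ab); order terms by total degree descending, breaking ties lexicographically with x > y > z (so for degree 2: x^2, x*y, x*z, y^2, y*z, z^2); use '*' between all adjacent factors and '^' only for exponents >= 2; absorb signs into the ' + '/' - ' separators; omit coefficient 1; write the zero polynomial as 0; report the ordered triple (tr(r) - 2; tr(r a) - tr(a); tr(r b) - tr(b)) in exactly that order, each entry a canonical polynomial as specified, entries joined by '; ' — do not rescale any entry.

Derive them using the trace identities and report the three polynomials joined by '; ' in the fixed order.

-x*y*z + x^2 + y^2 + z^2 - 4; 0; 0

tr(b a b) = tr(b)*tr(a b) - tr(a) = y*z - x
tr(b a b a) = tr(b a)*tr(b a) - tr(1)   [split at repeated b] = z^2 - 2
use: tr(a^-1 b a b) = tr(b a b)*tr(a) - tr(b a b a) = x*y*z - x^2 - z^2 + 2
tr(a^-1 b a b^-1) = tr(a^-1 b a)*tr(b) - tr(a^-1 b a b) = -x*y*z + x^2 + y^2 + z^2 - 2
assemble the triple (tr(r) - 2; tr(r a) - x; tr(r b) - y)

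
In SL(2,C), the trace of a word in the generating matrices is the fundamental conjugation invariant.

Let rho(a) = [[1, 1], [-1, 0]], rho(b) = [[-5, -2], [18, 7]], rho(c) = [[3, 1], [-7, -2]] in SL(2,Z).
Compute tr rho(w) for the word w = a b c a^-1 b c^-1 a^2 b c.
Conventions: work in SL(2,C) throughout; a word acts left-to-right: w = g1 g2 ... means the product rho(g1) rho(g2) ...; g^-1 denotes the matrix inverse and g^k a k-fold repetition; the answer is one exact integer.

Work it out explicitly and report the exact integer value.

-114

rho(a) = [[1, 1], [-1, 0]]
... * rho(b) = [[-5, -2], [18, 7]]  ->  [[13, 5], [5, 2]]
... * rho(c) = [[3, 1], [-7, -2]]  ->  [[4, 3], [1, 1]]
... * rho(a^-1) = [[0, -1], [1, 1]]  ->  [[3, -1], [1, 0]]
... * rho(b) = [[-5, -2], [18, 7]]  ->  [[-33, -13], [-5, -2]]
... * rho(c^-1) = [[-2, -1], [7, 3]]  ->  [[-25, -6], [-4, -1]]
... * rho(a) = [[1, 1], [-1, 0]]  ->  [[-19, -25], [-3, -4]]
... * rho(a) = [[1, 1], [-1, 0]]  ->  [[6, -19], [1, -3]]
... * rho(b) = [[-5, -2], [18, 7]]  ->  [[-372, -145], [-59, -23]]
... * rho(c) = [[3, 1], [-7, -2]]  ->  [[-101, -82], [-16, -13]]
tr = -101 + -13 = -114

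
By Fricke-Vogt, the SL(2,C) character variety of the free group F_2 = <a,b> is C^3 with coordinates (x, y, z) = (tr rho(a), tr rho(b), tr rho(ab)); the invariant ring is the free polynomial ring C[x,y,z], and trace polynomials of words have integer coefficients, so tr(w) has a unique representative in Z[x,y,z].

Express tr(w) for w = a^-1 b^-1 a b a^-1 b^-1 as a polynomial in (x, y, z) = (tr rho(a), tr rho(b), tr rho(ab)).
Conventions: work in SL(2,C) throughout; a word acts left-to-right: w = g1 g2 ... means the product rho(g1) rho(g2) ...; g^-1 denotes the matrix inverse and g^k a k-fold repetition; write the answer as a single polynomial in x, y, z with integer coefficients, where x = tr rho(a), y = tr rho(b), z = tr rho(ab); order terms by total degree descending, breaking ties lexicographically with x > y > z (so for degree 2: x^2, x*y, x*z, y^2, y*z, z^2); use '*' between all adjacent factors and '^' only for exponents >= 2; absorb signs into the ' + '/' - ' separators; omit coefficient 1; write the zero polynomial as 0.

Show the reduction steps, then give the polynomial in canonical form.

-x*y*z^2 + x^2*z + y^2*z + z^3 - 3*z

reduce: trace(b a^-1) = trace(b) trace(a) - trace(b a)   [inverse elimination on a] = x*y - z
trace(b a b) = trace(b) trace(a b) - trace(a)   [square of b] = y*z - x
trace(b a b a) = trace(a b) trace(a b) - trace(1)   [split at a repeated a] = z^2 - 2
trace(a^-1 b a b) = trace(b a b) trace(a) - trace(b a b a)   [inverse elimination on a] = x*y*z - x^2 - z^2 + 2
so trace(a b a^-2 b) = trace(a^-1 b a b) trace(a) - trace(a^-1 b a b a)   [inverse elimination on a] = x^2*y*z - x^3 - x*z^2 - y*z + 3*x
trace(a^-1 b^-1 a b a^-1) = trace(a b a^-2) trace(b) - trace(a b a^-2 b)   [inverse elimination on b] = -x^2*y*z + x^3 + x*y^2 + x*z^2 - 3*x
trace(a^2 b) = trace(a) trace(b a) - trace(b)   [square of a] = x*z - y
reduce: trace(a^2) = trace(a) trace(a) - trace(1)   [square of a] = x^2 - 2
reduce: trace(a b^2 a) = trace(b) trace(a^2 b) - trace(a^2)   [square of b] = x*y*z - x^2 - y^2 + 2
so trace(a b^2 a b) = trace(b) trace(a b a b) - trace(a b a)   [square of b] = y*z^2 - x*z - y
so trace(b a b^-1 a b) = trace(a b^2 a) trace(b) - trace(a b^2 a b)   [inverse elimination on b] = x*y^2*z - x^2*y - y^3 - y*z^2 + x*z + 3*y
trace(a b a b a) = trace(a) trace(b a b a) - trace(b a b)   [square of a] = x*z^2 - y*z - x
trace(a b a b a b) = trace(b a) trace(b a b a) - trace(b^-1 a^-1)   [split at a repeated b] = z^3 - 3*z
trace(b a b^-1 a b a) = trace(a b a b a) trace(b) - trace(a b a b a b)   [inverse elimination on b] = x*y*z^2 - y^2*z - z^3 - x*y + 3*z
reduce: trace(b^-1 a b a^-1 b a) = trace(b a b^-1 a b) trace(a) - trace(b a b^-1 a b a)   [inverse elimination on a] = x^2*y^2*z - x^3*y - x*y^3 - 2*x*y*z^2 + x^2*z + y^2*z + z^3 + 4*x*y - 3*z
reduce: trace(a^-1 b^-1 a b a^-1 b) = trace(b^-1 a b a^-1 b) trace(a) - trace(b^-1 a b a^-1 b a)   [inverse elimination on a] = -x^2*y^2*z + x^3*y + x*y^3 + 2*x*y*z^2 - x^2*z - y^2*z - z^3 - 3*x*y + 3*z
so trace(a^-1 b^-1 a b a^-1 b^-1) = trace(a^-1 b^-1 a b a^-1) trace(b) - trace(a^-1 b^-1 a b a^-1 b)   [inverse elimination on b] = -x*y*z^2 + x^2*z + y^2*z + z^3 - 3*z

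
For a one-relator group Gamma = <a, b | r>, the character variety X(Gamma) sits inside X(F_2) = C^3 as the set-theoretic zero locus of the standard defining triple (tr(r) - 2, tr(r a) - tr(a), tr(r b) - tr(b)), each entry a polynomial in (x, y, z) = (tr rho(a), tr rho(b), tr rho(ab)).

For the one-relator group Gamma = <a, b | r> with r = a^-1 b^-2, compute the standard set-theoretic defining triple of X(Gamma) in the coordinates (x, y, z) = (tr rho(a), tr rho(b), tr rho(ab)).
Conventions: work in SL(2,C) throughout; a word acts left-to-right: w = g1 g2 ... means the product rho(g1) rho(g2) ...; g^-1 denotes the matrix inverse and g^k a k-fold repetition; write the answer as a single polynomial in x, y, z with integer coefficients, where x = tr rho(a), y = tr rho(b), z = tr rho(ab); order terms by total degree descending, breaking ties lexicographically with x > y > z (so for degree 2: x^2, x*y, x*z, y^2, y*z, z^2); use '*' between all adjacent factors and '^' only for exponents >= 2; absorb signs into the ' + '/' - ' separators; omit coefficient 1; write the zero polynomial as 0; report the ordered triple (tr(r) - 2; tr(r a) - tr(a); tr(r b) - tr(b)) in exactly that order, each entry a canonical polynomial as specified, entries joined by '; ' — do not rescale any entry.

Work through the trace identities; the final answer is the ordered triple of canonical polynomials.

tr(a^-1) = tr(a) = x
tr(a^-1 b) = tr(b) tr(a) - tr(b a)  (eliminate a^-1) = x*y - z
tr(a^-1 b^-1) = tr(a^-1) tr(b) - tr(a^-1 b)  (eliminate b^-1) = z
tr(a^-1 b^-2) = tr(a^-1 b^-1) tr(b) - tr(a^-1)  (eliminate b^-1) = y*z - x
tr(b^-2) = tr(b^-1) tr(b) - tr(1) = y^2 - 2
assemble the triple (tr(r) - 2; tr(r a) - x; tr(r b) - y)

y*z - x - 2; y^2 - x - 2; -y + z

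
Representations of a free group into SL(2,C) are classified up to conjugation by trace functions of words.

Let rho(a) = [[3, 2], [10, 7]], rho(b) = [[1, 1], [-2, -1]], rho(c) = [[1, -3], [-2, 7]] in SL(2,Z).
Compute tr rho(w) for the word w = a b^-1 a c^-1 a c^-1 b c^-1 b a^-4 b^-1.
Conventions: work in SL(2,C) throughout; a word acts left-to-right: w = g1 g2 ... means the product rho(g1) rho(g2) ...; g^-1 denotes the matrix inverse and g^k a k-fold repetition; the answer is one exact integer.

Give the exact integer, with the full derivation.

rho(a) = [[3, 2], [10, 7]]
... * rho(b^-1) = [[-1, -1], [2, 1]]  ->  [[1, -1], [4, -3]]
... * rho(a) = [[3, 2], [10, 7]]  ->  [[-7, -5], [-18, -13]]
... * rho(c^-1) = [[7, 3], [2, 1]]  ->  [[-59, -26], [-152, -67]]
... * rho(a) = [[3, 2], [10, 7]]  ->  [[-437, -300], [-1126, -773]]
... * rho(c^-1) = [[7, 3], [2, 1]]  ->  [[-3659, -1611], [-9428, -4151]]
... * rho(b) = [[1, 1], [-2, -1]]  ->  [[-437, -2048], [-1126, -5277]]
... * rho(c^-1) = [[7, 3], [2, 1]]  ->  [[-7155, -3359], [-18436, -8655]]
... * rho(b) = [[1, 1], [-2, -1]]  ->  [[-437, -3796], [-1126, -9781]]
... * rho(a^-1) = [[7, -2], [-10, 3]]  ->  [[34901, -10514], [89928, -27091]]
... * rho(a^-1) = [[7, -2], [-10, 3]]  ->  [[349447, -101344], [900406, -261129]]
... * rho(a^-1) = [[7, -2], [-10, 3]]  ->  [[3459569, -1002926], [8914132, -2584199]]
... * rho(a^-1) = [[7, -2], [-10, 3]]  ->  [[34246243, -9927916], [88240914, -25580861]]
... * rho(b^-1) = [[-1, -1], [2, 1]]  ->  [[-54102075, -44174159], [-139402636, -113821775]]
tr = -54102075 + -113821775 = -167923850

-167923850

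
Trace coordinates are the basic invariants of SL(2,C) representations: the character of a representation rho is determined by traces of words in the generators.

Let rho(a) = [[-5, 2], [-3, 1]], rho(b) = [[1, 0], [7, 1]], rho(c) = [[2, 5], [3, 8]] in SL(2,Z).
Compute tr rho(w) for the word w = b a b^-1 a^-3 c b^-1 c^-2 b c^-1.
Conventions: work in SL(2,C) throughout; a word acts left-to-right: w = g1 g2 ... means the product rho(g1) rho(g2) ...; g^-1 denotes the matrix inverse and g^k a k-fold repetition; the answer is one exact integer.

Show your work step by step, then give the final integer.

-108061614

rho(b) = [[1, 0], [7, 1]]
... * rho(a) = [[-5, 2], [-3, 1]]  ->  [[-5, 2], [-38, 15]]
... * rho(b^-1) = [[1, 0], [-7, 1]]  ->  [[-19, 2], [-143, 15]]
... * rho(a^-1) = [[1, -2], [3, -5]]  ->  [[-13, 28], [-98, 211]]
... * rho(a^-1) = [[1, -2], [3, -5]]  ->  [[71, -114], [535, -859]]
... * rho(a^-1) = [[1, -2], [3, -5]]  ->  [[-271, 428], [-2042, 3225]]
... * rho(c) = [[2, 5], [3, 8]]  ->  [[742, 2069], [5591, 15590]]
... * rho(b^-1) = [[1, 0], [-7, 1]]  ->  [[-13741, 2069], [-103539, 15590]]
... * rho(c^-1) = [[8, -5], [-3, 2]]  ->  [[-116135, 72843], [-875082, 548875]]
... * rho(c^-1) = [[8, -5], [-3, 2]]  ->  [[-1147609, 726361], [-8647281, 5473160]]
... * rho(b) = [[1, 0], [7, 1]]  ->  [[3936918, 726361], [29664839, 5473160]]
... * rho(c^-1) = [[8, -5], [-3, 2]]  ->  [[29316261, -18231868], [220899232, -137377875]]
tr = 29316261 + -137377875 = -108061614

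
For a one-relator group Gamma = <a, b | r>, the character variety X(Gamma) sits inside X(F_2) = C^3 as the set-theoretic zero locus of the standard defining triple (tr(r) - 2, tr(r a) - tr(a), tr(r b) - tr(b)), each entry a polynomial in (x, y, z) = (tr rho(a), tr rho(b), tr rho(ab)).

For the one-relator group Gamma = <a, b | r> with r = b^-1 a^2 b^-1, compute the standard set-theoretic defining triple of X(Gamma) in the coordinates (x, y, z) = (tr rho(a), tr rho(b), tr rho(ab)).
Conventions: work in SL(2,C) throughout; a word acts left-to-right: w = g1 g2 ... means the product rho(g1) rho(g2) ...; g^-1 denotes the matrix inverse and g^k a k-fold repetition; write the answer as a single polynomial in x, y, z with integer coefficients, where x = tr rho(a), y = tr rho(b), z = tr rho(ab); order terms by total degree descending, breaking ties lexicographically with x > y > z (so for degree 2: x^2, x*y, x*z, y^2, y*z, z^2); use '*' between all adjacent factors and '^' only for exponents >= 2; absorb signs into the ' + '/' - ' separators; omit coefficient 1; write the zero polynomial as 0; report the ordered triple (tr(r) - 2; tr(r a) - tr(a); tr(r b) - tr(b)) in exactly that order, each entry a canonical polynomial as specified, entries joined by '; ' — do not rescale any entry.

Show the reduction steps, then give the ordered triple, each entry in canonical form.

and trace(a^2) = trace(a) trace(a) - trace(1) = x^2 - 2
next, trace(a^2 b) = trace(a) trace(b a) - trace(b) = x*z - y
trace(a^2 b^-1) = trace(a^2) trace(b) - trace(a^2 b) = x^2*y - x*z - y
trace(b^-1 a^2 b^-1) = trace(a^2 b^-1) trace(b) - trace(a^2) = x^2*y^2 - x*y*z - x^2 - y^2 + 2
and trace(a^3) = trace(a) trace(a^2) - trace(a) = x^3 - 3*x
and trace(a^3 b) = trace(a) trace(b a^2) - trace(b a) = x^2*z - x*y - z
and trace(a^2 b^-1 a) = trace(a^3) trace(b) - trace(a^3 b) = x^3*y - x^2*z - 2*x*y + z
trace(b a b a) = trace(a b) trace(a b) - trace(1)   [split at repeated a] = z^2 - 2
trace(b a b) = trace(b) trace(a b) - trace(a) = y*z - x
next, trace(a b a^2 b) = trace(a) trace(b a b a) - trace(b a b) = x*z^2 - y*z - x
trace(a^2 b^-1 a b) = trace(a b a^2) trace(b) - trace(a b a^2 b) = x^2*y*z - x*y^2 - x*z^2 + x
trace(b^-1 a^2 b^-1 a) = trace(a^2 b^-1 a) trace(b) - trace(a^2 b^-1 a b) = x^3*y^2 - 2*x^2*y*z - x*y^2 + x*z^2 + y*z - x
assemble the triple (trace(r) - 2; trace(r a) - x; trace(r b) - y)

x^2*y^2 - x*y*z - x^2 - y^2; x^3*y^2 - 2*x^2*y*z - x*y^2 + x*z^2 + y*z - 2*x; x^2*y - x*z - 2*y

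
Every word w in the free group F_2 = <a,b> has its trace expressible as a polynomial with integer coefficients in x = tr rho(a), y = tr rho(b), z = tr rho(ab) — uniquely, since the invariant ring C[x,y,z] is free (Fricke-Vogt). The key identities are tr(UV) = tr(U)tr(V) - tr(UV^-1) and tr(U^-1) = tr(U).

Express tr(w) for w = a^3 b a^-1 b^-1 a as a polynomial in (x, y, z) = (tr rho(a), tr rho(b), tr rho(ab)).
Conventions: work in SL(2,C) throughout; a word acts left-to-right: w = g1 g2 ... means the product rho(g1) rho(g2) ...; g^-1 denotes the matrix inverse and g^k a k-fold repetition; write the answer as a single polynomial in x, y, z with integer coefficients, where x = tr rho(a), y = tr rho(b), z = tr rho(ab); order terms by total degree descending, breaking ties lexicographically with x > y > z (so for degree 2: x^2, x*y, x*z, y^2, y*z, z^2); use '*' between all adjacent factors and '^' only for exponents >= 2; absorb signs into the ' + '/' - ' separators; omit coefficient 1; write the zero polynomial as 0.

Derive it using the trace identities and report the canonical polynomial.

apply: trace(a^2) = trace(a)*trace(a) - trace(1) = x^2 - 2
trace(a^3) = trace(a)*trace(a^2) - trace(a) = x^3 - 3*x
apply: trace(a^4) = trace(a)*trace(a^3) - trace(a^2) = x^4 - 4*x^2 + 2
use: trace(b a^2) = trace(a)*trace(b a) - trace(b) = x*z - y
apply: trace(a^2 b a) = trace(a)*trace(b a^2) - trace(b a) = x^2*z - x*y - z
apply: trace(a^2 b a^2) = trace(a)*trace(a^2 b a) - trace(a^2 b) = x^3*z - x^2*y - 2*x*z + y
trace(a^4 b a) = trace(a)*trace(a^2 b a^2) - trace(a^2 b a) = x^4*z - x^3*y - 3*x^2*z + 2*x*y + z
trace(b a b a) = trace(a b)*trace(a b) - trace(1) = z^2 - 2
use: trace(b a b) = trace(b)*trace(a b) - trace(a) = y*z - x
trace(b a b a^2) = trace(a)*trace(b a b a) - trace(b a b) = x*z^2 - y*z - x
apply: trace(a b a b a^2) = trace(a)*trace(b a b a^2) - trace(b a b a) = x^2*z^2 - x*y*z - x^2 - z^2 + 2
trace(a^4 b a b) = trace(a)*trace(a b a b a^2) - trace(a b a b a) = x^3*z^2 - x^2*y*z - x^3 - 2*x*z^2 + y*z + 3*x
use: trace(b^-1 a^4 b a) = trace(a^4 b a)*trace(b) - trace(a^4 b a b) = x^4*y*z - x^3*y^2 - x^3*z^2 - 2*x^2*y*z + x^3 + 2*x*y^2 + 2*x*z^2 - 3*x
use: trace(a^3 b a^-1 b^-1 a) = trace(b^-1 a^4 b)*trace(a) - trace(b^-1 a^4 b a) = -x^4*y*z + x^5 + x^3*y^2 + x^3*z^2 + 2*x^2*y*z - 5*x^3 - 2*x*y^2 - 2*x*z^2 + 5*x

-x^4*y*z + x^5 + x^3*y^2 + x^3*z^2 + 2*x^2*y*z - 5*x^3 - 2*x*y^2 - 2*x*z^2 + 5*x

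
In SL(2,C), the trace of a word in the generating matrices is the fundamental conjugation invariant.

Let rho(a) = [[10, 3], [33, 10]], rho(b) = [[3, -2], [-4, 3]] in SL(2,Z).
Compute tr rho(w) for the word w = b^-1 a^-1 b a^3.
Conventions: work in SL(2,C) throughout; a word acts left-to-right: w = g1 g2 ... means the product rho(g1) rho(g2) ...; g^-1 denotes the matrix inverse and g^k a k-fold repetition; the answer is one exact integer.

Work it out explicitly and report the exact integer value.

1163882

rho(b^-1) = [[3, 2], [4, 3]]
... * rho(a^-1) = [[10, -3], [-33, 10]]  ->  [[-36, 11], [-59, 18]]
... * rho(b) = [[3, -2], [-4, 3]]  ->  [[-152, 105], [-249, 172]]
... * rho(a) = [[10, 3], [33, 10]]  ->  [[1945, 594], [3186, 973]]
... * rho(a) = [[10, 3], [33, 10]]  ->  [[39052, 11775], [63969, 19288]]
... * rho(a) = [[10, 3], [33, 10]]  ->  [[779095, 234906], [1276194, 384787]]
tr = 779095 + 384787 = 1163882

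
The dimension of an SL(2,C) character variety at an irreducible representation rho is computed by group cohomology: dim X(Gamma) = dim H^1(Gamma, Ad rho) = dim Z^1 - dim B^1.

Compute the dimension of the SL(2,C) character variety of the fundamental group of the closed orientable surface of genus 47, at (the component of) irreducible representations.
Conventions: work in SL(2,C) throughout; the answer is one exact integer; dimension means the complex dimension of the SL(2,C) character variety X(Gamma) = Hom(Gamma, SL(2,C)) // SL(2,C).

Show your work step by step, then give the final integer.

276

pi_1 of the closed genus-47 surface has 94 generators bound by the single product-of-commutators relator.
Unconstrained cocycle data is one sl_2 vector per generator (282 dimensions), cut by the relator condition d_2(z) = 0.
d_2 is surjective at irreducible rho (its cokernel H^2 is dual to H^0 = 0), so dim Z^1 = 282 - 3 = 279.
As always at irreducible rho, dim B^1 = 3.
dim X = dim H^1 = 279 - 3 = 276.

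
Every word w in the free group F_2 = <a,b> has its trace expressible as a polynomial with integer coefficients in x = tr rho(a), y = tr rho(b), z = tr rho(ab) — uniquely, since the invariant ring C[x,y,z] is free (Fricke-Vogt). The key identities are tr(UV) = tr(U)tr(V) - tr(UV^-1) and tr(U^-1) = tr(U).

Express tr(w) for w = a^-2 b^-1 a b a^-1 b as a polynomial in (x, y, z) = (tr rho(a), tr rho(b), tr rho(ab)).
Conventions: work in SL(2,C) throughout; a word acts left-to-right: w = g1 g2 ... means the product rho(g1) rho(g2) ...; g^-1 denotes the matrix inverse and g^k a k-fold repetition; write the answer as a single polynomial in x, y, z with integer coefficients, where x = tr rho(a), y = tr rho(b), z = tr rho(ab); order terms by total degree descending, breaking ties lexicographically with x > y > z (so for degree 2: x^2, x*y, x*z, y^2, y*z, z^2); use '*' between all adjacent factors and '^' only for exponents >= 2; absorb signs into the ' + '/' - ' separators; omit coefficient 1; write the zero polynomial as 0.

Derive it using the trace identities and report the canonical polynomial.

-x^3*y^2*z + x^4*y + x^2*y^3 + 2*x^2*y*z^2 - x^3*z - x*y^2*z - x*z^3 - 3*x^2*y + 3*x*z - y

next, tr(b^2) = tr(b)*tr(b) - tr(1)   [square of b] = y^2 - 2
and tr(b^2 a) = tr(b)*tr(a b) - tr(a)   [square of b] = y*z - x
tr(b a^-1 b) = tr(b^2)*tr(a) - tr(b^2 a)   [inverse elimination on a] = x*y^2 - y*z - x
and tr(b a b a) = tr(b a)*tr(b a) - tr(1)   [split at a repeated b] = z^2 - 2
and tr(b a^-1 b a) = tr(b a b)*tr(a) - tr(b a b a)   [inverse elimination on a] = x*y*z - x^2 - z^2 + 2
tr(b a^-1 b a^-1) = tr(b a^-1 b)*tr(a) - tr(b a^-1 b a)   [inverse elimination on a] = x^2*y^2 - 2*x*y*z + z^2 - 2
and tr(b a b^2) = tr(b)*tr(b a b) - tr(b a)   [square of b] = y^2*z - x*y - z
and tr(a b a) = tr(a)*tr(b a) - tr(b)   [square of a] = x*z - y
tr(b a b^2 a) = tr(b)*tr(a b a b) - tr(a b a)   [square of b] = y*z^2 - x*z - y
tr(b a b^2 a^-1) = tr(b a b^2)*tr(a) - tr(b a b^2 a)   [inverse elimination on a] = x*y^2*z - x^2*y - y*z^2 + y
next, tr(b a^-2 b a b) = tr(b a b^2 a^-1)*tr(a) - tr(b a b^2)   [inverse elimination on a] = x^2*y^2*z - x^3*y - x*y*z^2 - y^2*z + 2*x*y + z
and tr(b a b a b a) = tr(b a)*tr(b a b a) - tr(b^-1 a^-1)   [split at a repeated b] = z^3 - 3*z
and tr(b a b a b a^-1) = tr(b a b a b)*tr(a) - tr(b a b a b a)   [inverse elimination on a] = x*y*z^2 - x^2*z - z^3 - x*y + 3*z
next, tr(b a^-2 b a b a) = tr(b a b a b a^-1)*tr(a) - tr(b a b a b)   [inverse elimination on a] = x^2*y*z^2 - x^3*z - x*z^3 - x^2*y - y*z^2 + 4*x*z + y
and tr(a b a^-1 b a^-2 b) = tr(b a^-2 b a b)*tr(a) - tr(b a^-2 b a b a)   [inverse elimination on a] = x^3*y^2*z - x^4*y - 2*x^2*y*z^2 + x^3*z - x*y^2*z + x*z^3 + 3*x^2*y + y*z^2 - 3*x*z - y
tr(a^-2 b^-1 a b a^-1 b) = tr(a b a^-1 b a^-2)*tr(b) - tr(a b a^-1 b a^-2 b)   [inverse elimination on b] = -x^3*y^2*z + x^4*y + x^2*y^3 + 2*x^2*y*z^2 - x^3*z - x*y^2*z - x*z^3 - 3*x^2*y + 3*x*z - y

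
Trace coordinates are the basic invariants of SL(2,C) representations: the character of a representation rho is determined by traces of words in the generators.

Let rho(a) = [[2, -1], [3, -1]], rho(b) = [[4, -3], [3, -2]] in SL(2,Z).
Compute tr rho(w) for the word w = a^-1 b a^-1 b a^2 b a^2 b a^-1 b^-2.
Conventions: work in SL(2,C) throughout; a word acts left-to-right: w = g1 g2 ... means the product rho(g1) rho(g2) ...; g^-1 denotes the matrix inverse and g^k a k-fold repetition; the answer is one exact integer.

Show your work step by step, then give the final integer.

-1157

rho(a^-1) = [[-1, 1], [-3, 2]]
... * rho(b) = [[4, -3], [3, -2]]  ->  [[-1, 1], [-6, 5]]
... * rho(a^-1) = [[-1, 1], [-3, 2]]  ->  [[-2, 1], [-9, 4]]
... * rho(b) = [[4, -3], [3, -2]]  ->  [[-5, 4], [-24, 19]]
... * rho(a) = [[2, -1], [3, -1]]  ->  [[2, 1], [9, 5]]
... * rho(a) = [[2, -1], [3, -1]]  ->  [[7, -3], [33, -14]]
... * rho(b) = [[4, -3], [3, -2]]  ->  [[19, -15], [90, -71]]
... * rho(a) = [[2, -1], [3, -1]]  ->  [[-7, -4], [-33, -19]]
... * rho(a) = [[2, -1], [3, -1]]  ->  [[-26, 11], [-123, 52]]
... * rho(b) = [[4, -3], [3, -2]]  ->  [[-71, 56], [-336, 265]]
... * rho(a^-1) = [[-1, 1], [-3, 2]]  ->  [[-97, 41], [-459, 194]]
... * rho(b^-1) = [[-2, 3], [-3, 4]]  ->  [[71, -127], [336, -601]]
... * rho(b^-1) = [[-2, 3], [-3, 4]]  ->  [[239, -295], [1131, -1396]]
tr = 239 + -1396 = -1157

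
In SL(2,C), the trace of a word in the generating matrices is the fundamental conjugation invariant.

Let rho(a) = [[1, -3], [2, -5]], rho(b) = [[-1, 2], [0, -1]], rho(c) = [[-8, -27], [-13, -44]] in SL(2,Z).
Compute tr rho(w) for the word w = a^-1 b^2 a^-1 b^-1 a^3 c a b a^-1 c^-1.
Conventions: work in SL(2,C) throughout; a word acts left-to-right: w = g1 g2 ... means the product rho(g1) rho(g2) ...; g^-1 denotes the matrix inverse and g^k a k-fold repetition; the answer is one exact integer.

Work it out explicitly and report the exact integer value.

38857230

rho(a^-1) = [[-5, 3], [-2, 1]]
... * rho(b) = [[-1, 2], [0, -1]]  ->  [[5, -13], [2, -5]]
... * rho(b) = [[-1, 2], [0, -1]]  ->  [[-5, 23], [-2, 9]]
... * rho(a^-1) = [[-5, 3], [-2, 1]]  ->  [[-21, 8], [-8, 3]]
... * rho(b^-1) = [[-1, -2], [0, -1]]  ->  [[21, 34], [8, 13]]
... * rho(a) = [[1, -3], [2, -5]]  ->  [[89, -233], [34, -89]]
... * rho(a) = [[1, -3], [2, -5]]  ->  [[-377, 898], [-144, 343]]
... * rho(a) = [[1, -3], [2, -5]]  ->  [[1419, -3359], [542, -1283]]
... * rho(c) = [[-8, -27], [-13, -44]]  ->  [[32315, 109483], [12343, 41818]]
... * rho(a) = [[1, -3], [2, -5]]  ->  [[251281, -644360], [95979, -246119]]
... * rho(b) = [[-1, 2], [0, -1]]  ->  [[-251281, 1146922], [-95979, 438077]]
... * rho(a^-1) = [[-5, 3], [-2, 1]]  ->  [[-1037439, 393079], [-396259, 150140]]
... * rho(c^-1) = [[-44, 27], [13, -8]]  ->  [[50757343, -31155485], [19387216, -11900113]]
tr = 50757343 + -11900113 = 38857230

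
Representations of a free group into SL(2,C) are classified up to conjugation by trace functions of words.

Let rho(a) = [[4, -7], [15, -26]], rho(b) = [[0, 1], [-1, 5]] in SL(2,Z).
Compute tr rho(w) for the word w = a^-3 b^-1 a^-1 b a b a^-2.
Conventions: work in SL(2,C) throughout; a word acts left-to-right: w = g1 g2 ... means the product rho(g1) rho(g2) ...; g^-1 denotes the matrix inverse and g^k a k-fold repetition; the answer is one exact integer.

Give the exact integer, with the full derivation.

7265897070

rho(a^-1) = [[-26, 7], [-15, 4]]
... * rho(a^-1) = [[-26, 7], [-15, 4]]  ->  [[571, -154], [330, -89]]
... * rho(a^-1) = [[-26, 7], [-15, 4]]  ->  [[-12536, 3381], [-7245, 1954]]
... * rho(b^-1) = [[5, -1], [1, 0]]  ->  [[-59299, 12536], [-34271, 7245]]
... * rho(a^-1) = [[-26, 7], [-15, 4]]  ->  [[1353734, -364949], [782371, -210917]]
... * rho(b) = [[0, 1], [-1, 5]]  ->  [[364949, -471011], [210917, -272214]]
... * rho(a) = [[4, -7], [15, -26]]  ->  [[-5605369, 9691643], [-3239542, 5601145]]
... * rho(b) = [[0, 1], [-1, 5]]  ->  [[-9691643, 42852846], [-5601145, 24766183]]
... * rho(a^-1) = [[-26, 7], [-15, 4]]  ->  [[-390809972, 103569883], [-225862975, 59856717]]
... * rho(a^-1) = [[-26, 7], [-15, 4]]  ->  [[8607511027, -2321390272], [4974586595, -1341613957]]
tr = 8607511027 + -1341613957 = 7265897070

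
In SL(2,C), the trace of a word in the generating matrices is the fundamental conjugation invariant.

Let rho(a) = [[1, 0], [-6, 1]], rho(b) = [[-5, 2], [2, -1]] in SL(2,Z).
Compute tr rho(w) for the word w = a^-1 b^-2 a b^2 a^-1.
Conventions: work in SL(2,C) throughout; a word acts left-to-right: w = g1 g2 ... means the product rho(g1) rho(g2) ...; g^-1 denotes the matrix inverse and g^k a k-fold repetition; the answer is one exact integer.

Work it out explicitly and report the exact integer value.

10370

rho(a^-1) = [[1, 0], [6, 1]]
... * rho(b^-1) = [[-1, -2], [-2, -5]]  ->  [[-1, -2], [-8, -17]]
... * rho(b^-1) = [[-1, -2], [-2, -5]]  ->  [[5, 12], [42, 101]]
... * rho(a) = [[1, 0], [-6, 1]]  ->  [[-67, 12], [-564, 101]]
... * rho(b) = [[-5, 2], [2, -1]]  ->  [[359, -146], [3022, -1229]]
... * rho(b) = [[-5, 2], [2, -1]]  ->  [[-2087, 864], [-17568, 7273]]
... * rho(a^-1) = [[1, 0], [6, 1]]  ->  [[3097, 864], [26070, 7273]]
tr = 3097 + 7273 = 10370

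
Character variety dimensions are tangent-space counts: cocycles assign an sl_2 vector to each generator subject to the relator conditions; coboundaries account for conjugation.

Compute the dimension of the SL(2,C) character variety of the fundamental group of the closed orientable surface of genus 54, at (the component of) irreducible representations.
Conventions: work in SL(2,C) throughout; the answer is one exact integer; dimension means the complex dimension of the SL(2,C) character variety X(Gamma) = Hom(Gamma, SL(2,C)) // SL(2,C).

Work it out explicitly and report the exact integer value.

The genus-54 surface group: 2g = 108 generators, one relator prod [a_i, b_i].
Before the relator condition, cocycle space has dim 3*108 = 324.
H^2 = coker(d_2) is dual to H^0 = 0 at irreducible rho (Poincare duality), so d_2 is onto: dim Z^1 = 321.
Coboundaries contribute dim B^1 = 3 (injective at irreducible rho).
dim H^1 = 321 - 3 = 318 = dim X.

318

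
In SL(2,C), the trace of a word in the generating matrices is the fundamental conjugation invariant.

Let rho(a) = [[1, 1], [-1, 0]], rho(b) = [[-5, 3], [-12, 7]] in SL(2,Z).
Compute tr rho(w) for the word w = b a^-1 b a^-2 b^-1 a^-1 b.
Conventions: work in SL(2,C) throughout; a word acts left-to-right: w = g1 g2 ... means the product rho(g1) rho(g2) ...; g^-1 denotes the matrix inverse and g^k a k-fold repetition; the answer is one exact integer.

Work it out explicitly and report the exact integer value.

rho(b) = [[-5, 3], [-12, 7]]
... * rho(a^-1) = [[0, -1], [1, 1]]  ->  [[3, 8], [7, 19]]
... * rho(b) = [[-5, 3], [-12, 7]]  ->  [[-111, 65], [-263, 154]]
... * rho(a^-1) = [[0, -1], [1, 1]]  ->  [[65, 176], [154, 417]]
... * rho(a^-1) = [[0, -1], [1, 1]]  ->  [[176, 111], [417, 263]]
... * rho(b^-1) = [[7, -3], [12, -5]]  ->  [[2564, -1083], [6075, -2566]]
... * rho(a^-1) = [[0, -1], [1, 1]]  ->  [[-1083, -3647], [-2566, -8641]]
... * rho(b) = [[-5, 3], [-12, 7]]  ->  [[49179, -28778], [116522, -68185]]
tr = 49179 + -68185 = -19006

-19006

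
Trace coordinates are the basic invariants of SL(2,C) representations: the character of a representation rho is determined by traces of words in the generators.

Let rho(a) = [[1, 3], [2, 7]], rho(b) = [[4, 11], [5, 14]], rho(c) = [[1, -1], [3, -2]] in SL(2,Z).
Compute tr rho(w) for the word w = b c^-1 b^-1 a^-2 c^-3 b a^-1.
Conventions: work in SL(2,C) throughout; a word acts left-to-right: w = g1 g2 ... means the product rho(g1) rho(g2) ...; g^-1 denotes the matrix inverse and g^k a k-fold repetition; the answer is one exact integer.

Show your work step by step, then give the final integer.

rho(b) = [[4, 11], [5, 14]]
... * rho(c^-1) = [[-2, 1], [-3, 1]]  ->  [[-41, 15], [-52, 19]]
... * rho(b^-1) = [[14, -11], [-5, 4]]  ->  [[-649, 511], [-823, 648]]
... * rho(a^-1) = [[7, -3], [-2, 1]]  ->  [[-5565, 2458], [-7057, 3117]]
... * rho(a^-1) = [[7, -3], [-2, 1]]  ->  [[-43871, 19153], [-55633, 24288]]
... * rho(c^-1) = [[-2, 1], [-3, 1]]  ->  [[30283, -24718], [38402, -31345]]
... * rho(c^-1) = [[-2, 1], [-3, 1]]  ->  [[13588, 5565], [17231, 7057]]
... * rho(c^-1) = [[-2, 1], [-3, 1]]  ->  [[-43871, 19153], [-55633, 24288]]
... * rho(b) = [[4, 11], [5, 14]]  ->  [[-79719, -214439], [-101092, -271931]]
... * rho(a^-1) = [[7, -3], [-2, 1]]  ->  [[-129155, 24718], [-163782, 31345]]
tr = -129155 + 31345 = -97810

-97810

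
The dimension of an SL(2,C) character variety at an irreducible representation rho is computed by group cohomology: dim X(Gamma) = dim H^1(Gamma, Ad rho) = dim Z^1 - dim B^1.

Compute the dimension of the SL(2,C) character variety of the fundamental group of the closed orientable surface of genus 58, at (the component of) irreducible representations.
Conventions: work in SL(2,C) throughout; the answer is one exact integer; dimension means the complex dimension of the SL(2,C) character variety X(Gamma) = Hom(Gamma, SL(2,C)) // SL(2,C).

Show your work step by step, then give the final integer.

Gamma = pi_1(Sigma_58) = < a_1, b_1, ..., a_58, b_58 | prod [a_i, b_i] > has 2g = 116 generators and 1 relator.
A cocycle assigns one sl_2 vector per generator subject to the relator condition d_2(z) = 0: dim of the unconstrained space is 3*2g = 348.
At an irreducible rho, H^2 = coker(d_2) vanishes (Poincare duality: H^2 is dual to H^0 = invariants = 0), so d_2 is surjective onto sl_2 and dim Z^1 = 348 - 3 = 345.
dim B^1 = 3 (coboundaries, injective at irreducible rho).
Hence dim X = 345 - 3 = 342.

342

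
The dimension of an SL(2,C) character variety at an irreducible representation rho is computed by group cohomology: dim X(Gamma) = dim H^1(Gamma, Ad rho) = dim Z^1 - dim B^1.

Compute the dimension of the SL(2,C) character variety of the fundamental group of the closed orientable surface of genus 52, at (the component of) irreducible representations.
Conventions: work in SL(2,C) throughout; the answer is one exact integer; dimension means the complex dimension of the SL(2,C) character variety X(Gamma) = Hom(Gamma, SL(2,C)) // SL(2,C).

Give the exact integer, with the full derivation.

The genus-52 surface group: 2g = 104 generators, one relator prod [a_i, b_i].
A cocycle assigns one sl_2 vector per generator subject to the relator condition d_2(z) = 0: dim of the unconstrained space is 3*2g = 312.
H^2 = coker(d_2) is dual to H^0 = 0 at irreducible rho (Poincare duality), so d_2 is onto: dim Z^1 = 309.
Coboundaries contribute dim B^1 = 3 (injective at irreducible rho).
Hence dim X = 309 - 3 = 306.

306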